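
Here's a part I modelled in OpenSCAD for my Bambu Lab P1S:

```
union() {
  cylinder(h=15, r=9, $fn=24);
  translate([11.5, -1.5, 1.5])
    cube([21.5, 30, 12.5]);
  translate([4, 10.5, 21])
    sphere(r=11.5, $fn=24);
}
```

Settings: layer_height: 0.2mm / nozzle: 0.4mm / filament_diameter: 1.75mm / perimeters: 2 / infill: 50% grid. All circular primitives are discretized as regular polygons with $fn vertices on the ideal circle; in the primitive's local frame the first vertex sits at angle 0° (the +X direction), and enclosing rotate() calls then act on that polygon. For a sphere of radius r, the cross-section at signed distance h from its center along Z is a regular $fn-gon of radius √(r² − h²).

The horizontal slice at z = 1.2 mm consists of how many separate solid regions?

At z = 1.2 mm: the r=9 cylinder gives a regular 24-gon of circumradius 9 (constant along its height); the cube at (11.5, -1.5) is absent (z outside [1.5, 14]); the sphere at (4, 10.5) does not reach this height (|z−center|=19.800 > r=11.5); Taking the union: only the r=9 cylinder is present, so the union is just that shape — 1 connected region. The result has 1 disconnected region.

1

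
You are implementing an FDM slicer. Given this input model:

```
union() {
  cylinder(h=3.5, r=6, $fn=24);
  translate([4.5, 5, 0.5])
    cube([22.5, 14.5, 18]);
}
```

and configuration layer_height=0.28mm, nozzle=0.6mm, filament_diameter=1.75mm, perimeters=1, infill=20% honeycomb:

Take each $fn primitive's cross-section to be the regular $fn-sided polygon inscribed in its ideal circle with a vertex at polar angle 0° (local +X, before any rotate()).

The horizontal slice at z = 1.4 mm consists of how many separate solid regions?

At z = 1.4 mm: the r=6 cylinder gives a regular 24-gon of circumradius 6 (constant along its height); the cube at (4.5, 5) is present — its section is the full 22.5×14.5 rectangle; Taking the union: the 2 present regions are separate (no shared area or edge), so areas and boundary lengths simply add and each stays a separate island — 2 connected regions. The result has 2 disconnected regions.

2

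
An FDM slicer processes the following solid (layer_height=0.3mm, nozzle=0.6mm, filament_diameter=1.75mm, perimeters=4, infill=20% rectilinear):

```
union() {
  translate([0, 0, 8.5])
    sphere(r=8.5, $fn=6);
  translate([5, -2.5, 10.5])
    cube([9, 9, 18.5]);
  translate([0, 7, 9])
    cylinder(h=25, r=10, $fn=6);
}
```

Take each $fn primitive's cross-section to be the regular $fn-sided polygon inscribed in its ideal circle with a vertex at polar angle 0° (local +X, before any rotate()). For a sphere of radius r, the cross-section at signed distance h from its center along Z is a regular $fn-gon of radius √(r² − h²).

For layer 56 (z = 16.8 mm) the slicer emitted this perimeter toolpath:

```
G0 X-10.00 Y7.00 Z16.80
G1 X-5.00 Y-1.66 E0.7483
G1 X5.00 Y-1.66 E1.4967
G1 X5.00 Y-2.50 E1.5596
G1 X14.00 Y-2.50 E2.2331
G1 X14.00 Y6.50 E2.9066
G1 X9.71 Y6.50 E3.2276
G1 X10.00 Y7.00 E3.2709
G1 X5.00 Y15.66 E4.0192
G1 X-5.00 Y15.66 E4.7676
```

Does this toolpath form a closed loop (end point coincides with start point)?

Start point (G0): (-10.00, 7.00). End point (last G1): the path does not return to the start — open.

no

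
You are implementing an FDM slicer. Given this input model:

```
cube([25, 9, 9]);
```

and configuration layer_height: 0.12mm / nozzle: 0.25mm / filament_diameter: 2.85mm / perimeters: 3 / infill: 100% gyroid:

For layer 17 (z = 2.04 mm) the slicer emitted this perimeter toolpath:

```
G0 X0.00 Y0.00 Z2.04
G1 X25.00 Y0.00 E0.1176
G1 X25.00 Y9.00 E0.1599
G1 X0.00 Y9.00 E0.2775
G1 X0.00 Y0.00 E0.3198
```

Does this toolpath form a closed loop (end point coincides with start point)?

yes

Start point (G0): (0.00, 0.00). End point (last G1): the path returns to the start — closed.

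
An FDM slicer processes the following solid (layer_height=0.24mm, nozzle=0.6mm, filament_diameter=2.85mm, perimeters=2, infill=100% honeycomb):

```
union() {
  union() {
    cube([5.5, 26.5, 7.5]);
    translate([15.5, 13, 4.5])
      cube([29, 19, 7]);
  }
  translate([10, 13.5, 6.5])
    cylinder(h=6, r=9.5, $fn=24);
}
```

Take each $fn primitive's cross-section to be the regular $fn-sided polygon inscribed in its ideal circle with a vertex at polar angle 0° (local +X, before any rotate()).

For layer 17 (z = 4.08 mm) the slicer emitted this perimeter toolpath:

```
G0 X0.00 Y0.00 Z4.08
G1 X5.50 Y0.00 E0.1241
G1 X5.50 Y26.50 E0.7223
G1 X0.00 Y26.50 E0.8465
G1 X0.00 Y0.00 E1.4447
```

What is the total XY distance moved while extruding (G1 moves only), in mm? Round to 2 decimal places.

Sum the Euclidean lengths of each G1 segment: total = 64.00 mm.

64.00 mm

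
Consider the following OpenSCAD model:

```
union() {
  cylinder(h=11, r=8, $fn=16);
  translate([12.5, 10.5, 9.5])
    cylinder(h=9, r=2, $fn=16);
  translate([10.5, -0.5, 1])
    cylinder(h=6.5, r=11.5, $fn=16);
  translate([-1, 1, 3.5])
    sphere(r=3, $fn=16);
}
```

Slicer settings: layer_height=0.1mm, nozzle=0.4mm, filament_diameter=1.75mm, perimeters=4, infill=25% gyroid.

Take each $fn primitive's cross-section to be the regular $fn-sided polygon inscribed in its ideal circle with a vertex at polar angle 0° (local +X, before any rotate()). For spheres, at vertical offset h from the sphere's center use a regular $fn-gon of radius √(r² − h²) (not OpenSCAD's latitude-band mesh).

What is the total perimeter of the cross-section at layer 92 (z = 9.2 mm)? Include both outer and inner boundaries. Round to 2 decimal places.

49.94 mm

At z = 9.2 mm: the r=8 cylinder contributes a regular 16-gon of circumradius 8 (perimeter = 2·16·8.000·sin(180°/16) = 49.94 mm); the cylinder at (12.5, 10.5) is absent (z outside [9.5, 18.5]); the cylinder at (10.5, -0.5) is not intersected at this z (z outside [1, 7.5]); the sphere at (-1, 1) does not reach this height (|z−center|=5.700 > r=3); Merging all regions: only the r=8 cylinder is present, so the union is just that shape — boundary = 49.94 mm. Overall, the cross-section is a single solid region. Total boundary length (outer) = 49.94 mm.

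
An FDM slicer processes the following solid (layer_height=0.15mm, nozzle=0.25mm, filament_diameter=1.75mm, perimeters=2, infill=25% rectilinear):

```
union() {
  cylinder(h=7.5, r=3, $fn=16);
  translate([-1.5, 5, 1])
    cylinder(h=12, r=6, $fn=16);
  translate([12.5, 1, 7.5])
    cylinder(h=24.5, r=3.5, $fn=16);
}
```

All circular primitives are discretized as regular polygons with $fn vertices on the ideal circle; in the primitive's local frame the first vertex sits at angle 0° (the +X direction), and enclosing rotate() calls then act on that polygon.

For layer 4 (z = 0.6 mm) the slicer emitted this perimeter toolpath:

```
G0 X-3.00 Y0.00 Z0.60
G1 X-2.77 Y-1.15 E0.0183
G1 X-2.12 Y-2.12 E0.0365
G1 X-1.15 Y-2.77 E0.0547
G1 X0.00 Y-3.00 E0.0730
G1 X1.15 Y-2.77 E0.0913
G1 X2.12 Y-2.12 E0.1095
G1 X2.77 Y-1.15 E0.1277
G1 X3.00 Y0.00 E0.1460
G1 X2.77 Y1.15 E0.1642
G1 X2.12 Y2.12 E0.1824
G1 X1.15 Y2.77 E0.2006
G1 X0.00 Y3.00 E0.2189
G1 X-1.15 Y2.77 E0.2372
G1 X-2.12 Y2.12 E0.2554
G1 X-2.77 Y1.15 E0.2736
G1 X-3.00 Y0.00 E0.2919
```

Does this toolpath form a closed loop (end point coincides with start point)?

Start point (G0): (-3.00, 0.00). End point (last G1): the path returns to the start — closed.

yes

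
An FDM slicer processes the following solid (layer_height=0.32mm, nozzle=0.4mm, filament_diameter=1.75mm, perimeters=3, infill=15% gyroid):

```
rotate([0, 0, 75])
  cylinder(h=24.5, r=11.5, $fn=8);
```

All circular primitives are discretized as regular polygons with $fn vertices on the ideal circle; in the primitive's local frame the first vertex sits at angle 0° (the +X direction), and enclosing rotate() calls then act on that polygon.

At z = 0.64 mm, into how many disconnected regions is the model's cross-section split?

At z = 0.64 mm: the cylinder: section is a regular 8-gon, circumradius r=11.5; (rotated 75° about Z; rotation is an isometry so areas/perimeters/island counts are preserved). The result has 1 disconnected region.

1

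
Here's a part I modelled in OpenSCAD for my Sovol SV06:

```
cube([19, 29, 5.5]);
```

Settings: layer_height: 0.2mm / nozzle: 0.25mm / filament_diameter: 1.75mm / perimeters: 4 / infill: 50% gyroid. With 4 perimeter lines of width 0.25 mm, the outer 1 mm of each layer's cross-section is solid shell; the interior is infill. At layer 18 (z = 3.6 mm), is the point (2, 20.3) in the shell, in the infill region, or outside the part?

At z = 3.6 mm: the 19×29 cube contributes its full rectangle. Overall, the cross-section is a single solid region. The nearest boundary edge runs (0.00, 29.00)→(0.00, 0.00); distance from the point to it = 2.00 mm. The point is inside the cross-section and 2.00 mm from the nearest boundary — more than the 1 mm shell width (4 × 0.25), so it's in the infill interior.

infill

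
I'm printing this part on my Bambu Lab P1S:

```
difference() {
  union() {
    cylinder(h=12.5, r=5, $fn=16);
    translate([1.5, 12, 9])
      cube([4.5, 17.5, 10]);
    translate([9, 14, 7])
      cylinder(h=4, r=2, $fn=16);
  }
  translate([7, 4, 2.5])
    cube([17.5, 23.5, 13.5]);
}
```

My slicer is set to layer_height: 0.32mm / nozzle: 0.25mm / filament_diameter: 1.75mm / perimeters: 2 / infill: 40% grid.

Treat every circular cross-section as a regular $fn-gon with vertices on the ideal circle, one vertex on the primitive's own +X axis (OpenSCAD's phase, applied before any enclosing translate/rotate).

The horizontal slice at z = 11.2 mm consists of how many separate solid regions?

2

At z = 11.2 mm: the r=5 cylinder contributes a regular 16-gon of circumradius 5; the cube at (1.5, 12) is present — its section is the full 4.5×17.5 rectangle; the cylinder at (9, 14) does not reach this height (z outside [7, 11]); Combining (union): the 2 present regions are separate (no shared area or edge), so areas and boundary lengths simply add and each stays a separate island — 2 connected regions; the cube at (7, 4) (footprint 17.5×23.5) is included at this height; After the difference (first − rest): starting from the result so far, the 17.5×23.5 cube at (7, 4) misses the remaining region (no effect) — 2 connected regions. The result has 2 disconnected regions.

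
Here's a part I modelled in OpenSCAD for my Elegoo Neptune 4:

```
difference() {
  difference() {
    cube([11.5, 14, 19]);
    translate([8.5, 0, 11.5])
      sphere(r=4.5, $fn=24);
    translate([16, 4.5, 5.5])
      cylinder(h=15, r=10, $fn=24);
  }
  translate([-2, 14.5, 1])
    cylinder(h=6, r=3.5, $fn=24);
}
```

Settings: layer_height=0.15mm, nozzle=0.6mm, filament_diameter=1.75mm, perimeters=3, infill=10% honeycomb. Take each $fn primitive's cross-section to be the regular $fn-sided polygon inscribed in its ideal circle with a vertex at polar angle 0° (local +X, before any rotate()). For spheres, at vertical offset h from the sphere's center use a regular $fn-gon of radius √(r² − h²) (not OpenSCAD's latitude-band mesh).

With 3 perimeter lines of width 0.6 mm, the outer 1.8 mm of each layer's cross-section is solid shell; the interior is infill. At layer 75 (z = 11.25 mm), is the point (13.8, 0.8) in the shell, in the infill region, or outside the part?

At z = 11.25 mm: the 11.5×14 cube contributes its full rectangle; the r=4.5 sphere at (8.5, 0) contributes a regular 24-gon of circumradius √(4.5²−0.25²) = 4.493; the r=10 cylinder at (16, 4.5) contributes a regular 24-gon of circumradius 10; After the difference (first − rest): starting from the 11.5×14 cube, the r=4.5 sphere at (8.5, 0) partially overlaps it — only the 27.98 mm² overlap (of its 62.70 mm²) is removed, clipping the outline; the r=10 cylinder at (16, 4.5) partially overlaps it — only the 36.34 mm² overlap (of its 310.58 mm²) is removed, clipping the outline — 1 connected region; the cylinder at (-2, 14.5) is not intersected at this z (z outside [1, 7]); Taking the first minus the rest: none of the subtracted shapes is present at this height, so that combined region is unchanged — 1 connected region. Overall, the cross-section is a single solid region. The nearest boundary edge runs (6.00, 4.50)→(6.10, 3.77); distance from the point to it = 8.26 mm. The point is not inside any of the regions above, so it lies outside the cross-section (8.26 mm from the nearest boundary).

outside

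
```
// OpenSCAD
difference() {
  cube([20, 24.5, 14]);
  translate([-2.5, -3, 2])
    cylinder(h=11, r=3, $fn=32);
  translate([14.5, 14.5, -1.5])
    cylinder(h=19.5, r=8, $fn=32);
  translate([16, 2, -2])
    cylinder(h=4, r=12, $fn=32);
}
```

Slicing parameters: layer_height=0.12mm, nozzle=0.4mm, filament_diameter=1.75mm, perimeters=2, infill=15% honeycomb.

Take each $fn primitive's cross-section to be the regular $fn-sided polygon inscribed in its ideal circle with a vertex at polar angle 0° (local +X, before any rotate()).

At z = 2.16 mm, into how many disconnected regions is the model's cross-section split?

1

At z = 2.16 mm: the 20×24.5 cube contributes its full rectangle; the r=3 cylinder at (-2.5, -3) contributes a regular 32-gon of circumradius 3; the cylinder at (14.5, 14.5): section is a regular 32-gon, circumradius r=8; the cylinder at (16, 2) is absent (z outside [-2, 2]); Taking the first minus the rest: starting from the 20×24.5 cube, the r=3 cylinder at (-2.5, -3) misses the remaining region (no effect); the r=8 cylinder at (14.5, 14.5) partially overlaps it — only the 180.03 mm² overlap (of its 199.77 mm²) is removed, clipping the outline — 1 connected region. The result has 1 disconnected region.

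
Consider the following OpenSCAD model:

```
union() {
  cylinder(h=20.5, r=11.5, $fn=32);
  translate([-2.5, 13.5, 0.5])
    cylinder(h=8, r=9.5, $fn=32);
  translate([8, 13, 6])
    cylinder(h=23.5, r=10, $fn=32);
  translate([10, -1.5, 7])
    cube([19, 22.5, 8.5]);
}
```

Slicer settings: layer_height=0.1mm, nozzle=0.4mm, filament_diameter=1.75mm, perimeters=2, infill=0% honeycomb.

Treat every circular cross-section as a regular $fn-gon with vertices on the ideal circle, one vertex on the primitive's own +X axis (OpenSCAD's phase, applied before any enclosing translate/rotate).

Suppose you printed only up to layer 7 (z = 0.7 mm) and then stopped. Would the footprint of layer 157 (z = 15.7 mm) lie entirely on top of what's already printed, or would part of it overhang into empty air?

part overhangs

Compare the two slices. At z = 0.7: the r=11.5 cylinder gives a regular 32-gon of circumradius 11.5 (constant along its height) (area = (32/2)·11.500²·sin(360°/32) = 412.81 mm²); the r=9.5 cylinder at (-2.5, 13.5) contributes a regular 32-gon of circumradius 9.5 (area = (32/2)·9.500²·sin(360°/32) = 281.71 mm²); the cylinder at (8, 13) is absent (z outside [6, 29.5]); the cube at (10, -1.5) is not intersected at this z (z outside [7, 15.5]); Combining (union): the regions partially overlap — summed areas 694.52 mm² minus the doubly-counted overlap 78.34 mm² gives 616.19 mm² — area = 616.19 mm². At z = 15.7: the cylinder: section is a regular 32-gon, circumradius r=11.5 (area = (32/2)·11.500²·sin(360°/32) = 412.81 mm²); the cylinder at (-2.5, 13.5) is absent (z outside [0.5, 8.5]); the cylinder at (8, 13): section is a regular 32-gon, circumradius r=10 (area = (32/2)·10.000²·sin(360°/32) = 312.14 mm²); the cube at (10, -1.5) is absent (z outside [7, 15.5]); Merging all regions: the regions partially overlap — summed areas 724.96 mm² minus the doubly-counted overlap 63.64 mm² gives 661.31 mm² — area = 661.31 mm². Checking containment: at z = 15.7 the cross-section extends beyond the z = 0.7 cross-section by about 176.98 mm².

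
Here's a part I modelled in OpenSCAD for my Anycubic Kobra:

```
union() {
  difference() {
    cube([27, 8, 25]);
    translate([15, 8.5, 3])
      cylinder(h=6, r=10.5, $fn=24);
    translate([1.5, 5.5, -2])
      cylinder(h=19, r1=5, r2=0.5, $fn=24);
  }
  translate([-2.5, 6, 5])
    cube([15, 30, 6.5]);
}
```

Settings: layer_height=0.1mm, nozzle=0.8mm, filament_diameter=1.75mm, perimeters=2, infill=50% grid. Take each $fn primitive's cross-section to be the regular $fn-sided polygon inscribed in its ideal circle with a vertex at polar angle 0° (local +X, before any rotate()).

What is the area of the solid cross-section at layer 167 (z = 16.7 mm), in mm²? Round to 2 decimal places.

At z = 16.7 mm: the 27×8 cube contributes its full rectangle (area 216.00 mm²); the cylinder at (15, 8.5) is absent (z outside [3, 9]); the cone at (1.5, 5.5): at t=0.984 of its height the radius interpolates to r₁+(r₂−r₁)t = 0.571, giving a regular 24-gon of that circumradius (area = (24/2)·0.571²·sin(360°/24) = 1.01 mm²); Subtracting the remaining from the first: starting from the 27×8 cube (216.00 mm²), the cone at (1.5, 5.5) lies wholly inside it (removes its full 1.01 mm² and its 3.58 mm outline becomes a hole wall) — area = 214.99 mm²; the cube at (-2.5, 6) is not intersected at this z (z outside [5, 11.5]); Combining (union): only that combined region is present, so the union is just that shape — area = 214.99 mm². Overall, the cross-section is one region with 1 hole. Net area = 214.99 mm².

214.99 mm²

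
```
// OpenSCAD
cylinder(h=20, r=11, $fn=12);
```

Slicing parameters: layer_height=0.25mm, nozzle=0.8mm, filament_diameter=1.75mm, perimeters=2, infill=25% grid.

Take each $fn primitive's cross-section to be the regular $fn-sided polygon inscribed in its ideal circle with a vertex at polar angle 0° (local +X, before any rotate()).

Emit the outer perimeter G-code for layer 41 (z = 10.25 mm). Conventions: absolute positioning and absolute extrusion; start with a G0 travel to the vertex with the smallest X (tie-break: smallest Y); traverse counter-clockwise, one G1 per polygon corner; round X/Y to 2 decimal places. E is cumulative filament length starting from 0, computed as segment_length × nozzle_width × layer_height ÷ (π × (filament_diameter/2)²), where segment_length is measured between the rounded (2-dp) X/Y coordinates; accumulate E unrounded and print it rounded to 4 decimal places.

G0 X-11.00 Y0.00 Z10.25
G1 X-9.53 Y-5.50 E0.4734
G1 X-5.50 Y-9.53 E0.9473
G1 X0.00 Y-11.00 E1.4207
G1 X5.50 Y-9.53 E1.8940
G1 X9.53 Y-5.50 E2.3679
G1 X11.00 Y0.00 E2.8413
G1 X9.53 Y5.50 E3.3147
G1 X5.50 Y9.53 E3.7886
G1 X0.00 Y11.00 E4.2620
G1 X-5.50 Y9.53 E4.7353
G1 X-9.53 Y5.50 E5.2092
G1 X-11.00 Y0.00 E5.6826

At z = 10.25 mm: the r=11 cylinder contributes a regular 12-gon of circumradius 11. The outline is a single polygon with 12 vertices. Extrusion per mm of travel: 0.8 × 0.25 / (π × 0.875²) = 0.083150. Accumulating E over each segment gives final E = 5.6826.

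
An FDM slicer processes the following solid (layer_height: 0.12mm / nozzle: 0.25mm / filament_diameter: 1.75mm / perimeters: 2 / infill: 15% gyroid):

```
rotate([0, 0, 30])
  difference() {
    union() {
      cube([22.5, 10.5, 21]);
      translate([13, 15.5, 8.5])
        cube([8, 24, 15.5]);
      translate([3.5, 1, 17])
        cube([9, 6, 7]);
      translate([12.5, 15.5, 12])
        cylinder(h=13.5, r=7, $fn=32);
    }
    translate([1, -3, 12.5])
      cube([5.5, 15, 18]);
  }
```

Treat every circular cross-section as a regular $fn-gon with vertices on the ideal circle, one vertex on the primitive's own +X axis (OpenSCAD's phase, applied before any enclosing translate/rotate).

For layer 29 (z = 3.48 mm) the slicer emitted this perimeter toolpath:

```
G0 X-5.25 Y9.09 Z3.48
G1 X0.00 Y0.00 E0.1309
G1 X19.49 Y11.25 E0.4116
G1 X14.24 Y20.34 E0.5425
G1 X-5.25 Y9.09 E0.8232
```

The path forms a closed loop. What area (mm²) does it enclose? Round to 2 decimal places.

236.23 mm²

Apply the shoelace formula to the sequence of (X, Y) vertices; enclosed area = 236.23 mm².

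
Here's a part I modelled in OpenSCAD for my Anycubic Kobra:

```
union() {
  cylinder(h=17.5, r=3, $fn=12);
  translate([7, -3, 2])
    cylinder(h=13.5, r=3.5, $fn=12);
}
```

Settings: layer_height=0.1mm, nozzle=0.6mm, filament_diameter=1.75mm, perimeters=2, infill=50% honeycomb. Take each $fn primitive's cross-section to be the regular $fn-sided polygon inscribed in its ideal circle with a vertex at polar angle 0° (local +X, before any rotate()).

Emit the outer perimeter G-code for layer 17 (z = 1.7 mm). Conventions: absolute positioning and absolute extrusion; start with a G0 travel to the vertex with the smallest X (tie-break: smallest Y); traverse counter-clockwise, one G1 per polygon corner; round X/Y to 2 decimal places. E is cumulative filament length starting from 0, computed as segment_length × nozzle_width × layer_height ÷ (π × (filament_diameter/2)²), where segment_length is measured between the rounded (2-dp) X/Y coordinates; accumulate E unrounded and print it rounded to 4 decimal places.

G0 X-3.00 Y0.00 Z1.70
G1 X-2.60 Y-1.50 E0.0387
G1 X-1.50 Y-2.60 E0.0775
G1 X0.00 Y-3.00 E0.1163
G1 X1.50 Y-2.60 E0.1550
G1 X2.60 Y-1.50 E0.1938
G1 X3.00 Y0.00 E0.2325
G1 X2.60 Y1.50 E0.2712
G1 X1.50 Y2.60 E0.3100
G1 X0.00 Y3.00 E0.3488
G1 X-1.50 Y2.60 E0.3875
G1 X-2.60 Y1.50 E0.4263
G1 X-3.00 Y0.00 E0.4650

At z = 1.7 mm: the r=3 cylinder gives a regular 12-gon of circumradius 3 (constant along its height); the cylinder at (7, -3) is absent (z outside [2, 15.5]); Combining (union): only the r=3 cylinder is present, so the union is just that shape — 1 connected region. The outline is a single polygon with 12 vertices. Extrusion per mm of travel: 0.6 × 0.1 / (π × 0.875²) = 0.024945. Accumulating E over each segment gives final E = 0.4650.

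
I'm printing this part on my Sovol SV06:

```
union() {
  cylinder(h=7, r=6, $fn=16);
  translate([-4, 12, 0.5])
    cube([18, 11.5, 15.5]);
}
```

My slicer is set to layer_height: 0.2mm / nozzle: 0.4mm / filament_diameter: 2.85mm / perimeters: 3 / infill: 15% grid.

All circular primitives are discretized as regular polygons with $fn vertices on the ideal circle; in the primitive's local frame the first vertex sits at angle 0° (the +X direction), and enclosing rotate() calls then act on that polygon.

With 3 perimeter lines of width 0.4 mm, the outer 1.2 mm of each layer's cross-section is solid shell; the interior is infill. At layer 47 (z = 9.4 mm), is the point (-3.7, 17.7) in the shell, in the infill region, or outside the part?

At z = 9.4 mm: the cylinder is absent (z outside [0, 7]); the 18×11.5 cube at (-4, 12) contributes its full rectangle; Merging all regions: only the 18×11.5 cube at (-4, 12) is present, so the union is just that shape — 1 connected region. Overall, the cross-section is a single solid region. The nearest boundary edge runs (-4.00, 23.50)→(-4.00, 12.00); distance from the point to it = 0.30 mm. The point is inside the cross-section, 0.30 mm from the nearest boundary — within the 1.2 mm shell band (3 × 0.4).

shell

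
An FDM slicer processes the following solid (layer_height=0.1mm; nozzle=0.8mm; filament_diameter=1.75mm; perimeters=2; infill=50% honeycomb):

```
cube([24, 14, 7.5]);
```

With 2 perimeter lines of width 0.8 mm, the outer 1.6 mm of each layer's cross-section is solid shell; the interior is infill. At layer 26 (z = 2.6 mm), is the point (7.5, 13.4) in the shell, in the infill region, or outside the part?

At z = 2.6 mm: the 24×14 cube contributes its full rectangle. Overall, the cross-section is a single solid region. The nearest boundary edge runs (24.00, 14.00)→(0.00, 14.00); distance from the point to it = 0.60 mm. The point is inside the cross-section, 0.60 mm from the nearest boundary — within the 1.6 mm shell band (2 × 0.8).

shell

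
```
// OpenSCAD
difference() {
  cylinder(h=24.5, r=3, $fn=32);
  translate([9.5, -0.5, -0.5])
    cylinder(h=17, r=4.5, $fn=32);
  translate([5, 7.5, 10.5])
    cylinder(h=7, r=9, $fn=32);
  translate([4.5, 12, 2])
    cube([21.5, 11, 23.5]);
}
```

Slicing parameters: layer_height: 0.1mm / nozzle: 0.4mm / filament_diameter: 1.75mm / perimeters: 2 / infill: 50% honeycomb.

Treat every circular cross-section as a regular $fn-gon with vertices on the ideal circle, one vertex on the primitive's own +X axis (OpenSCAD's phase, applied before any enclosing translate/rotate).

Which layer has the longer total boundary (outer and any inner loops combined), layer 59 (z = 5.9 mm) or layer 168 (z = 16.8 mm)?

Layer 59 (z = 5.9): the r=3 cylinder contributes a regular 32-gon of circumradius 3 (perimeter = 2·32·3.000·sin(180°/32) = 18.82 mm); the r=4.5 cylinder at (9.5, -0.5) contributes a regular 32-gon of circumradius 4.5 (perimeter = 2·32·4.500·sin(180°/32) = 28.23 mm); the cylinder at (5, 7.5) is absent (z outside [10.5, 17.5]); the cube at (4.5, 12) (footprint 21.5×11) is included at this height (perimeter 65.00 mm); After the difference (first − rest): starting from the r=3 cylinder, the r=4.5 cylinder at (9.5, -0.5) misses the remaining region (no effect); the 21.5×11 cube at (4.5, 12) misses the remaining region (no effect) — boundary = 18.82 mm. So its perimeter = 18.82 mm. Layer 168 (z = 16.8): the cylinder: section is a regular 32-gon, circumradius r=3 (perimeter = 2·32·3.000·sin(180°/32) = 18.82 mm); the cylinder at (9.5, -0.5) is absent (z outside [-0.5, 16.5]); the cylinder at (5, 7.5): section is a regular 32-gon, circumradius r=9 (perimeter = 2·32·9.000·sin(180°/32) = 56.46 mm); the cube at (4.5, 12) is present — its section is the full 21.5×11 rectangle (perimeter 65.00 mm); After the difference (first − rest): starting from the r=3 cylinder, the r=9 cylinder at (5, 7.5) partially overlaps it — only the 12.79 mm² overlap (of its 252.84 mm²) is removed, clipping the outline; the 21.5×11 cube at (4.5, 12) misses the remaining region (no effect) — boundary = 16.53 mm. So its perimeter = 16.53 mm. Layer 59 is larger (18.82 vs 16.53 mm).

layer 59 (z = 5.9 mm)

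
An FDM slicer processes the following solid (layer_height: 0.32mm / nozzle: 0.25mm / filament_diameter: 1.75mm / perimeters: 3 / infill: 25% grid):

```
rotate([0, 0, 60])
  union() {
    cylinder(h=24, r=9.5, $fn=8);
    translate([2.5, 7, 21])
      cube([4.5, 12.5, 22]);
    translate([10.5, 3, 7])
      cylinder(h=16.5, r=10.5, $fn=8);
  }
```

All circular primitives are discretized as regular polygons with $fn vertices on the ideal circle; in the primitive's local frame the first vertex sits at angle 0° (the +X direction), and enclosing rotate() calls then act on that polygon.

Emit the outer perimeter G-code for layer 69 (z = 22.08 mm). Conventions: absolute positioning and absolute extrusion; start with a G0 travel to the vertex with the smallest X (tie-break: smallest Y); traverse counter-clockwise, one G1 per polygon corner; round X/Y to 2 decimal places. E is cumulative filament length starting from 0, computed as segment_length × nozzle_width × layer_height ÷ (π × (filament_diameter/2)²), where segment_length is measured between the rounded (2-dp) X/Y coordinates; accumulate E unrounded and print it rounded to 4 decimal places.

At z = 22.08 mm: the cylinder: section is a regular 8-gon, circumradius r=9.5; the 4.5×12.5 cube at (2.5, 7) contributes its full rectangle; the r=10.5 cylinder at (10.5, 3) contributes a regular 8-gon of circumradius 10.5; Taking the union: the regions partially overlap (shared area 104.84 mm²), so overlapping operands fuse into one piece — 1 connected region; (whole slice rotated 60° about Z — lengths, areas and connectivity unchanged). The outline is a single polygon with 17 vertices. Extrusion per mm of travel: 0.25 × 0.32 / (π × 0.875²) = 0.033260. Accumulating E over each segment gives final E = 3.4007.

G0 X-15.64 Y11.92 Z22.08
G1 X-6.58 Y6.68 E0.3481
G1 X-6.25 Y6.26 E0.3659
G1 X-8.23 Y4.75 E0.4487
G1 X-9.18 Y-2.46 E0.6906
G1 X-4.75 Y-8.23 E0.9325
G1 X2.46 Y-9.18 E1.1744
G1 X8.23 Y-4.75 E1.4163
G1 X9.18 Y2.46 E1.6582
G1 X8.74 Y3.03 E1.6822
G1 X11.75 Y5.34 E1.8084
G1 X12.79 Y13.31 E2.0757
G1 X7.90 Y19.69 E2.3431
G1 X-0.07 Y20.74 E2.6104
G1 X-6.44 Y15.84 E2.8777
G1 X-6.94 Y12.09 E3.0036
G1 X-13.39 Y15.81 E3.2512
G1 X-15.64 Y11.92 E3.4007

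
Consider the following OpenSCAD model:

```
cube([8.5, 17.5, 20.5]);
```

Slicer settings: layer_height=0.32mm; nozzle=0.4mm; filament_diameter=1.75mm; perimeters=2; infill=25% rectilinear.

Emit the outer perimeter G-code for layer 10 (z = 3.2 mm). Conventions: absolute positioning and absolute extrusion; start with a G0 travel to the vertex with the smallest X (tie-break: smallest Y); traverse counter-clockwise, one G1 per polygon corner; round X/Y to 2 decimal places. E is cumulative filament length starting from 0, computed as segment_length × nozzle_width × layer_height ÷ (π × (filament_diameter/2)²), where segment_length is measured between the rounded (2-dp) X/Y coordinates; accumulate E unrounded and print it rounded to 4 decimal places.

At z = 3.2 mm: the cube (footprint 8.5×17.5) is included at this height. The outline is a single polygon with 4 vertices. Extrusion per mm of travel: 0.4 × 0.32 / (π × 0.875²) = 0.053216. Accumulating E over each segment gives final E = 2.7672.

G0 X0.00 Y0.00 Z3.20
G1 X8.50 Y0.00 E0.4523
G1 X8.50 Y17.50 E1.3836
G1 X0.00 Y17.50 E1.8360
G1 X0.00 Y0.00 E2.7672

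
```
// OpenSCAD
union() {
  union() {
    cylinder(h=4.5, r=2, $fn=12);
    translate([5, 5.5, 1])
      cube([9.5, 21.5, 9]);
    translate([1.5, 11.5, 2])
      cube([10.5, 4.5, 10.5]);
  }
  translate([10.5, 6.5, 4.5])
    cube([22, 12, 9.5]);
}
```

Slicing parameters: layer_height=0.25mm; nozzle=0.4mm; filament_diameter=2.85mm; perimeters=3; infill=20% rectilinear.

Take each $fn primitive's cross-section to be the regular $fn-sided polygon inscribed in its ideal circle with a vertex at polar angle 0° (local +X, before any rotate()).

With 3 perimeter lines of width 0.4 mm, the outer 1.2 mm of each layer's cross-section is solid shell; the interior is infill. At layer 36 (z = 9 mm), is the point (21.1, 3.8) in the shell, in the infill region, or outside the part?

outside

At z = 9 mm: the cylinder is absent (z outside [0, 4.5]); the cube at (5, 5.5) is present — its section is the full 9.5×21.5 rectangle; the cube at (1.5, 11.5) is present — its section is the full 10.5×4.5 rectangle; Taking the union: the regions partially overlap (shared area 31.50 mm²), so overlapping operands fuse into one piece — 1 connected region; the 22×12 cube at (10.5, 6.5) contributes its full rectangle; Merging all regions: the regions partially overlap (shared area 48.00 mm²), so overlapping operands fuse into one piece — 1 connected region. Overall, the cross-section is a single solid region. The nearest boundary edge runs (32.50, 6.50)→(14.50, 6.50); distance from the point to it = 2.70 mm. The point is not inside any of the regions above, so it lies outside the cross-section (2.70 mm from the nearest boundary).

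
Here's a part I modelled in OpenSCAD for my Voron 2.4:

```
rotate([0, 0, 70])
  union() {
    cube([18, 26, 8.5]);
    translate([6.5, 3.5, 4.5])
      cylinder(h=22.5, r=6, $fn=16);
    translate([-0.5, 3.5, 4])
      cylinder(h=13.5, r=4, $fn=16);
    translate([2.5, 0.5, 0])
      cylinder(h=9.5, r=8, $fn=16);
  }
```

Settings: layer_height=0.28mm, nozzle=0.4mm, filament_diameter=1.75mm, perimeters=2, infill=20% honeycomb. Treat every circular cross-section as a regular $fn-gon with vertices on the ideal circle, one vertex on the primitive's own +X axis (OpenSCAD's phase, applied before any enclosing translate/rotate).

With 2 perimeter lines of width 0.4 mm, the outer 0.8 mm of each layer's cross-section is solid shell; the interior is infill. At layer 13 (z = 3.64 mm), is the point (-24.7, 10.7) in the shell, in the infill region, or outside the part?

At z = 3.64 mm: the 18×26 cube contributes its full rectangle; the cylinder at (6.5, 3.5) is absent (z outside [4.5, 27]); the cylinder at (-0.5, 3.5) is not intersected at this z (z outside [4, 17.5]); the r=8 cylinder at (2.5, 0.5) contributes a regular 16-gon of circumradius 8; Merging all regions: the regions partially overlap (shared area 73.59 mm²), so overlapping operands fuse into one piece — 1 connected region; (whole slice rotated 70° about Z — lengths, areas and connectivity unchanged). Overall, the cross-section is a single solid region. Undo the 70° rotation: the query point maps to (1.607, 26.870) in the un-rotated model frame. The nearest boundary edge runs (0.00, 26.00)→(18.00, 26.00); distance from the point to it = 0.87 mm. The point is not inside any of the regions above, so it lies outside the cross-section (0.87 mm from the nearest boundary).

outside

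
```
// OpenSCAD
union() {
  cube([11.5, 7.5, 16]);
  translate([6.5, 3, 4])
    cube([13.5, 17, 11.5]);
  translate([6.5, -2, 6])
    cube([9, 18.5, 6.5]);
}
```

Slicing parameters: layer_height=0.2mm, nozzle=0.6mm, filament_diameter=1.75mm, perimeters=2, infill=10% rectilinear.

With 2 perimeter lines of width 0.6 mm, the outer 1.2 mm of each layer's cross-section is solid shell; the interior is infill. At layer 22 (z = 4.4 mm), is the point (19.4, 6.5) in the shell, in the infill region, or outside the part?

At z = 4.4 mm: the cube (footprint 11.5×7.5) is included at this height; the cube at (6.5, 3) (footprint 13.5×17) is included at this height; the cube at (6.5, -2) is not intersected at this z (z outside [6, 12.5]); Combining (union): the regions partially overlap (shared area 22.50 mm²), so overlapping operands fuse into one piece — 1 connected region. Overall, the cross-section is a single solid region. The nearest boundary edge runs (20.00, 20.00)→(20.00, 3.00); distance from the point to it = 0.60 mm. The point is inside the cross-section, 0.60 mm from the nearest boundary — within the 1.2 mm shell band (2 × 0.6).

shell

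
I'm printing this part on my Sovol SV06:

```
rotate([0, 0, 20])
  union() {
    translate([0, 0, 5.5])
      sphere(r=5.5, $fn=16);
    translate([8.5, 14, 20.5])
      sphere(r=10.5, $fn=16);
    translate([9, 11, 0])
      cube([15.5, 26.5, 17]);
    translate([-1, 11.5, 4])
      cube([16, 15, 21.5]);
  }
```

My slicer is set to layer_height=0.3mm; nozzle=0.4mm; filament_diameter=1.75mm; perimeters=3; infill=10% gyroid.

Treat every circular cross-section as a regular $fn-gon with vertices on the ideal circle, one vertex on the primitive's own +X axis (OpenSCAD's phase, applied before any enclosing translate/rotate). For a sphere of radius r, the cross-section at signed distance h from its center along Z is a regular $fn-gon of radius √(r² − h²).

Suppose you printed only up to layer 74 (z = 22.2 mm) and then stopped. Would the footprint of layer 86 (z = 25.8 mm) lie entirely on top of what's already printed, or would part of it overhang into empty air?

entirely on top

Compare the two slices. At z = 22.2: the sphere is absent (|z−center|=16.700 > r=5.5); the r=10.5 sphere at (8.5, 14) slices to a regular 16-gon of circumradius 10.361 (√(r²−h²) with h=1.7 from center) (area = (16/2)·10.361²·sin(360°/16) = 328.68 mm²); the cube at (9, 11) does not reach this height (z outside [0, 17]); the cube at (-1, 11.5) (footprint 16×15) is included at this height (area 240.00 mm²); Taking the union: the regions partially overlap — summed areas 568.68 mm² minus the doubly-counted overlap 181.95 mm² gives 386.73 mm² — area = 386.73 mm²; (whole slice rotated 20° about Z — lengths, areas and connectivity unchanged). At z = 25.8: the sphere is not intersected at this z (|z−center|=20.300 > r=5.5); the r=10.5 sphere at (8.5, 14) contributes a regular 16-gon of circumradius √(10.5²−5.3²) = 9.064 (area = (16/2)·9.064²·sin(360°/16) = 251.53 mm²); the cube at (9, 11) is absent (z outside [0, 17]); the cube at (-1, 11.5) is absent (z outside [4, 25.5]); Merging all regions: only the r=10.5 sphere at (8.5, 14) is present, so the union is just that shape — area = 251.53 mm²; (whole slice rotated 20° about Z — lengths, areas and connectivity unchanged). Checking containment: the cross-section at z = 25.8 is a subset of the cross-section at z = 22.2.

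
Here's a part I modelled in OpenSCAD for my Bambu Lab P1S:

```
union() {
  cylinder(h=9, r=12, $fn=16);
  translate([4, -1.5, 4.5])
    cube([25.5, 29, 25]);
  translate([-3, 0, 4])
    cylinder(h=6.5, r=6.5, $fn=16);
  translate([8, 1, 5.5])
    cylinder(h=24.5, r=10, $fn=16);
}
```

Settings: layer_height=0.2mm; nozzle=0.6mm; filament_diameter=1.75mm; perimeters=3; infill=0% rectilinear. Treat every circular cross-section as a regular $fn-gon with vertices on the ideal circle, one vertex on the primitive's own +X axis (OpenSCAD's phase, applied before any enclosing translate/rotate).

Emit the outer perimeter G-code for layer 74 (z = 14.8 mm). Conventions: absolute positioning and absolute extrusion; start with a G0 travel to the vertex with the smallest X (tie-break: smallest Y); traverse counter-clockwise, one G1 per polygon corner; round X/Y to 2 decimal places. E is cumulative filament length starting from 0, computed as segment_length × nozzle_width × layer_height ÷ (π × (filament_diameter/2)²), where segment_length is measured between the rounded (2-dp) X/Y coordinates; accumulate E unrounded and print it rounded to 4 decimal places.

G0 X-2.00 Y1.00 Z14.80
G1 X-1.24 Y-2.83 E0.1948
G1 X0.93 Y-6.07 E0.3894
G1 X4.17 Y-8.24 E0.5839
G1 X8.00 Y-9.00 E0.7787
G1 X11.83 Y-8.24 E0.9735
G1 X15.07 Y-6.07 E1.1681
G1 X17.24 Y-2.83 E1.3626
G1 X17.50 Y-1.50 E1.4302
G1 X29.50 Y-1.50 E2.0289
G1 X29.50 Y27.50 E3.4757
G1 X4.00 Y27.50 E4.7479
G1 X4.00 Y10.12 E5.6150
G1 X0.93 Y8.07 E5.7992
G1 X-1.24 Y4.83 E5.9937
G1 X-2.00 Y1.00 E6.1885

At z = 14.8 mm: the cylinder does not reach this height (z outside [0, 9]); the cube at (4, -1.5) is present — its section is the full 25.5×29 rectangle; the cylinder at (-3, 0) is not intersected at this z (z outside [4, 10.5]); the r=10 cylinder at (8, 1) gives a regular 16-gon of circumradius 10 (constant along its height); Merging all regions: the regions partially overlap (shared area 149.32 mm²), so overlapping operands fuse into one piece — 1 connected region. The outline is a single polygon with 15 vertices. Extrusion per mm of travel: 0.6 × 0.2 / (π × 0.875²) = 0.049890. Accumulating E over each segment gives final E = 6.1885.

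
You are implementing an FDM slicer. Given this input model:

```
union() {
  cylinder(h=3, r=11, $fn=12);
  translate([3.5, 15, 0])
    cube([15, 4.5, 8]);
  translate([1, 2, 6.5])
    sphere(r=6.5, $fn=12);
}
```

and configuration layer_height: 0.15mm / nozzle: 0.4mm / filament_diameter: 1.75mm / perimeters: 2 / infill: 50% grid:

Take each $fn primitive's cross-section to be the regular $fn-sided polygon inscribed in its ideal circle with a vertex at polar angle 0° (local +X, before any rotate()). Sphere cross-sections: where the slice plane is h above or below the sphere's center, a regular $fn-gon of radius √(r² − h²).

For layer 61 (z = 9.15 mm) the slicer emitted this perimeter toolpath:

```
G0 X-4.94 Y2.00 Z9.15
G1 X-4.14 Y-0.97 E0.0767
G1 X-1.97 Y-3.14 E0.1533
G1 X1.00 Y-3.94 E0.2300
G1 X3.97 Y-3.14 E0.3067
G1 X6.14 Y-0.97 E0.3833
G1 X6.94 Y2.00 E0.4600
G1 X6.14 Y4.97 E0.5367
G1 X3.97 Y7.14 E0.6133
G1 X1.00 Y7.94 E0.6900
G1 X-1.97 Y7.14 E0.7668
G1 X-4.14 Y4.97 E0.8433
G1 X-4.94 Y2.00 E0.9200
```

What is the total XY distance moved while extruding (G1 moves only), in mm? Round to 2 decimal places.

Sum the Euclidean lengths of each G1 segment: total = 36.88 mm.

36.88 mm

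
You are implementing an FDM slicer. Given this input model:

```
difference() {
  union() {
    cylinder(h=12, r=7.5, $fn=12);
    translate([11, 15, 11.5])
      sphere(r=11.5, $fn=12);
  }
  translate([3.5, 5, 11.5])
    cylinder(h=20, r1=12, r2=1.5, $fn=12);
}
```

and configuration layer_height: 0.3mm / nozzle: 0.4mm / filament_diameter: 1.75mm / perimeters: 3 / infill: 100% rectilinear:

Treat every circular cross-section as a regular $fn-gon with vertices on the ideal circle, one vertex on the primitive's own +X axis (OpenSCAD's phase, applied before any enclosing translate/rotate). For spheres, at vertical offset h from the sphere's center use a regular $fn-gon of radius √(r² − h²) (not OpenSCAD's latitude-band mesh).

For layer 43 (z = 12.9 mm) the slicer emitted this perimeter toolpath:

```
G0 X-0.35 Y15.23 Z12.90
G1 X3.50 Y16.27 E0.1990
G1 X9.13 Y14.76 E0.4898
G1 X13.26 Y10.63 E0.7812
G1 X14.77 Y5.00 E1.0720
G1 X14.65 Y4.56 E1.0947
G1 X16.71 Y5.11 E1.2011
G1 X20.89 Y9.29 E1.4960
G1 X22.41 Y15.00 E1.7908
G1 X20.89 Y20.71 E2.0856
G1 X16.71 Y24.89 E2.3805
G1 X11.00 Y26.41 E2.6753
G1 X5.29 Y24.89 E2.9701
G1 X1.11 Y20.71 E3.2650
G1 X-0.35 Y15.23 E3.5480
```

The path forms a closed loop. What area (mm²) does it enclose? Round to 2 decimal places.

Apply the shoelace formula to the sequence of (X, Y) vertices; enclosed area = 266.75 mm².

266.75 mm²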